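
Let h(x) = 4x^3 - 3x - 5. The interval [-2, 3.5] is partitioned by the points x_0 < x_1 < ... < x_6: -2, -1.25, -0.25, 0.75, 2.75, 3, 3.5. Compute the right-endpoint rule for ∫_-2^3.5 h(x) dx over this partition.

Subinterval widths: 0.75, 1, 1, 2, 0.25, 0.5.
Right endpoints: -1.25, -0.25, 0.75, 2.75, 3, 3.5.
h(-1.25) = -9.0625, h(-0.25) = -4.3125, h(0.75) = -5.5625, h(2.75) = 69.9375, h(3) = 94, h(3.5) = 156.
Sum = Σ Δx_i · h(x_i).
Sum = 224.703125.

224.703125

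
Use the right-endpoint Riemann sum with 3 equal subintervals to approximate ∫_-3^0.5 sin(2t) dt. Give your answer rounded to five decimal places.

0.43261

Δt = (0.5 − (-3))/3 = 7/6.
Right endpoints: -11/6, -2/3, 0.5.
f(-11/6) ≈ 0.50128, f(-2/3) ≈ -0.97194, f(0.5) ≈ 0.84147.
Sum = Δt · [f(-11/6) + f(-2/3) + f(0.5)].
Sum ≈ 0.43261.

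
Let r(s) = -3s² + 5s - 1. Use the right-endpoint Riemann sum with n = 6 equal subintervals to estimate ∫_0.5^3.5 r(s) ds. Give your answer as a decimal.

Δs = (3.5 − 0.5)/6 = 0.5.
Right endpoints: 1, 1.5, 2, 2.5, 3, 3.5.
r(1) = 1, r(1.5) = -0.25, r(2) = -3, r(2.5) = -7.25, r(3) = -13, r(3.5) = -20.25.
Sum = Δs · [r(1) + r(1.5) + r(2) + ...].
Sum = -21.375.

-21.375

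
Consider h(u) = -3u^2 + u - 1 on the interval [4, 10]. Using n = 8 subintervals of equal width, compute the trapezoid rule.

Δu = (10 − 4)/8 = 0.75.
h(4) = -45, h(4.75) = -63.9375, h(5.5) = -86.25, h(6.25) = -111.9375, h(7) = -141, h(7.75) = -173.4375, h(8.5) = -209.25, h(9.25) = -248.4375, h(10) = -291.
T_8 = (Δu/2)·[h(u_0) + 2h(u_1) + ... + 2h(u_{7}) + h(u_8)].
Sum = -901.6875.

-901.6875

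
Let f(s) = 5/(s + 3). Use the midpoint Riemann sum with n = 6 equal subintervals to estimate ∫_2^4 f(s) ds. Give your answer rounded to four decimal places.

Δs = (4 − 2)/6 = 1/3.
Midpoints: 13/6, 2.5, 17/6, 19/6, 3.5, 23/6.
f(13/6) = 30/31, f(2.5) = 10/11, f(17/6) = 6/7, f(19/6) = 30/37, f(3.5) = 10/13, f(23/6) = 30/41.
Sum = Δs · [f(13/6) + f(2.5) + f(17/6) + ...].
Sum ≈ 1.6819.

1.6819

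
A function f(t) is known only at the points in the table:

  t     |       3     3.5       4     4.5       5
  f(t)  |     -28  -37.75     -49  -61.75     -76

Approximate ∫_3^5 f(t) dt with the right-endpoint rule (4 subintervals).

-112.25

Δt = 0.5.
Sum = 0.5·[(-37.75) + (-49) + (-61.75) + (-76)] = -112.25.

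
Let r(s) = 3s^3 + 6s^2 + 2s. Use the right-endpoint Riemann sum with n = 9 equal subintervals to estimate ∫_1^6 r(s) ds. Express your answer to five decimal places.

Δs = (6 − 1)/9 = 5/9.
Right endpoints: 14/9, 19/9, 8/3, 29/9, 34/9, 13/3, 44/9, 49/9, 6.
r(14/9) = 7028/243, r(19/9) = 14383/243, r(8/3) = 944/9, r(29/9) = 41093/243, r(34/9) = 61948/243, r(13/3) = 3289/9, r(44/9) = 122408/243, r(49/9) = 163513/243, r(6) = 876.
Sum = Δs · [r(14/9) + r(19/9) + r(8/3) + ...].
Sum ≈ 1686.17284.

1686.17284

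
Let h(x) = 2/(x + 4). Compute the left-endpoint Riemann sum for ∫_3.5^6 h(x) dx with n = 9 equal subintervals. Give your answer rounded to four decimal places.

Δx = (6 − 3.5)/9 = 5/18.
Left endpoints: 3.5, 34/9, 73/18, 13/3, 83/18, 44/9, 31/6, 49/9, 103/18.
h(3.5) = 4/15, h(34/9) = 9/35, h(73/18) = 36/145, h(13/3) = 0.24, h(83/18) = 36/155, h(44/9) = 0.225, h(31/6) = 12/55, h(49/9) = 18/85, h(103/18) = 36/175.
Sum = Δx · [h(3.5) + h(34/9) + h(73/18) + ...].
Sum ≈ 0.5847.

0.5847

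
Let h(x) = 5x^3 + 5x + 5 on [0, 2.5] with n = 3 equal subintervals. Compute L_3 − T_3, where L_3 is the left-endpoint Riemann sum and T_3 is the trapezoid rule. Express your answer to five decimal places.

-37.76042

L_3 ≈ 44.6180556.
T_3 ≈ 82.3784722.
L_3 − T_3 ≈ -37.76042.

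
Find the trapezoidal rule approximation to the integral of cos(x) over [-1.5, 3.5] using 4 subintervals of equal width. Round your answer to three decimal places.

0.560

Δx = (3.5 − (-1.5))/4 = 1.25.
f(-1.5) ≈ 0.071, f(-0.25) ≈ 0.969, f(1) ≈ 0.540, f(2.25) ≈ -0.628, f(3.5) ≈ -0.936.
T_4 = (Δx/2)·[f(x_0) + 2f(x_1) + 2f(x_2) + 2f(x_3) + f(x_4)].
Sum ≈ 0.560.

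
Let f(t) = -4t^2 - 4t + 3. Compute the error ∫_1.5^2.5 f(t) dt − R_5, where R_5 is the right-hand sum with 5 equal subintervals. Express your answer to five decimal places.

2.02667

Exact integral: ∫_1.5^2.5 f(t) dt ≈ -21.3333333.
R_5 = -23.36.
Error ≈ -21.3333333 − (-23.36) ≈ 2.02667.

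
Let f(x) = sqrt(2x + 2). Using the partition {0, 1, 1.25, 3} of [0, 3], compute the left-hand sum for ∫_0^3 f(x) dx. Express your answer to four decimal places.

Subinterval widths: 1, 0.25, 1.75.
Left endpoints: 0, 1, 1.25.
f(0) ≈ 1.4142, f(1) ≈ 2.0000, f(1.25) ≈ 2.1213.
Sum = Σ Δx_i · f(x_i).
Sum ≈ 5.6265.

5.6265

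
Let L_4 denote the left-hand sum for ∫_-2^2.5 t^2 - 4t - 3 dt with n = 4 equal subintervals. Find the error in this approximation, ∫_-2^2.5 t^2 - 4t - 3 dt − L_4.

-9.80859375

Exact integral: ∫_-2^2.5 f(t) dt = -10.125.
L_4 = -0.31640625.
Error = -10.125 − (-0.31640625) = -9.80859375.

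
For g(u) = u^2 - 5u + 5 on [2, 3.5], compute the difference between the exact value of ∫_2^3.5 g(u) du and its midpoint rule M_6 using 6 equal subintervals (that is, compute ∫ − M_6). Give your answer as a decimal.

Exact integral: ∫_2^3.5 g(u) du = -1.5.
M_6 = -1.5078125.
Error = -1.5 − (-1.5078125) = 0.0078125.

0.0078125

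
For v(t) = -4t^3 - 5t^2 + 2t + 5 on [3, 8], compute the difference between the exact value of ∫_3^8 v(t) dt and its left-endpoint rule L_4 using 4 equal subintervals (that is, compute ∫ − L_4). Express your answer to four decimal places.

Exact integral: ∫_3^8 v(t) dt ≈ -4743.333333.
L_4 = -3457.65625.
Error ≈ -4743.333333 − (-3457.65625) ≈ -1285.6771.

-1285.6771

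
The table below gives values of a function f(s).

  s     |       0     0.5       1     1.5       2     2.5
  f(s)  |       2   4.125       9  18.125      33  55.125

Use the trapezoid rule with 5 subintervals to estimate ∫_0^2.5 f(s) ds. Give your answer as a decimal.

Δs = 0.5.
T_5 = (0.5/2)·[2 + 2·4.125 + 2·9 + 2·18.125 + 2·33 + 55.125] = 46.40625.

46.40625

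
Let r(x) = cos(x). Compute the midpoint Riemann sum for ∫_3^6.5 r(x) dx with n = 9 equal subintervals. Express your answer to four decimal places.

0.0745

Δx = (6.5 − 3)/9 = 7/18.
Midpoints: 115/36, 43/12, 143/36, 157/36, 4.75, 185/36, 199/36, 71/12, 227/36.
r(115/36) ≈ -0.9986, r(43/12) ≈ -0.9040, r(143/36) ≈ -0.6744, r(157/36) ≈ -0.3441, r(4.75) ≈ 0.0376, r(185/36) ≈ 0.4137, r(199/36) ≈ 0.7280, r(71/12) ≈ 0.9336, r(227/36) ≈ 0.9997.
Sum = Δx · [r(115/36) + r(43/12) + r(143/36) + ...].
Sum ≈ 0.0745.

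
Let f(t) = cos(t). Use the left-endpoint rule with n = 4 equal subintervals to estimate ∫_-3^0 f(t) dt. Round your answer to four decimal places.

Δt = (0 − (-3))/4 = 0.75.
Left endpoints: -3, -2.25, -1.5, -0.75.
f(-3) ≈ -0.9900, f(-2.25) ≈ -0.6282, f(-1.5) ≈ 0.0707, f(-0.75) ≈ 0.7317.
Sum = Δt · [f(-3) + f(-2.25) + f(-1.5) + f(-0.75)].
Sum ≈ -0.6118.

-0.6118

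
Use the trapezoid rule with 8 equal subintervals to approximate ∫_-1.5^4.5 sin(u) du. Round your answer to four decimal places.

0.2682

Δu = (4.5 − (-1.5))/8 = 0.75.
f(-1.5) ≈ -0.9975, f(-0.75) ≈ -0.6816, f(0) ≈ 0.0000, f(0.75) ≈ 0.6816, f(1.5) ≈ 0.9975, f(2.25) ≈ 0.7781, f(3) ≈ 0.1411, f(3.75) ≈ -0.5716, f(4.5) ≈ -0.9775.
T_8 = (Δu/2)·[f(u_0) + 2f(u_1) + ... + 2f(u_{7}) + f(u_8)].
Sum ≈ 0.2682.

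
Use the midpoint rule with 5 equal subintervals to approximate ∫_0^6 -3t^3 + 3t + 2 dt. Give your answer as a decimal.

Δt = (6 − 0)/5 = 1.2.
Midpoints: 0.6, 1.8, 3, 4.2, 5.4.
f(0.6) = 3.152, f(1.8) = -10.096, f(3) = -70, f(4.2) = -207.664, f(5.4) = -454.192.
Sum = Δt · [f(0.6) + f(1.8) + f(3) + f(4.2) + f(5.4)].
Sum = -886.56.

-886.56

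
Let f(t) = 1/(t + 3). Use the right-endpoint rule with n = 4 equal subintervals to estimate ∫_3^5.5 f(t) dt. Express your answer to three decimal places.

Δt = (5.5 − 3)/4 = 0.625.
Right endpoints: 3.625, 4.25, 4.875, 5.5.
f(3.625) = 8/53, f(4.25) = 4/29, f(4.875) = 8/63, f(5.5) = 2/17.
Sum = Δt · [f(3.625) + f(4.25) + f(4.875) + f(5.5)].
Sum ≈ 0.333.

0.333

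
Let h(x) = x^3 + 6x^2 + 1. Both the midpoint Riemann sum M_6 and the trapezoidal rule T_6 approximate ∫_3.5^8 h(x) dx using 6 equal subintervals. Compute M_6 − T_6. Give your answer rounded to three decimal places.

-14.713

M_6 ≈ 1924.33008.
T_6 = 1939.04296875.
M_6 − T_6 ≈ -14.713.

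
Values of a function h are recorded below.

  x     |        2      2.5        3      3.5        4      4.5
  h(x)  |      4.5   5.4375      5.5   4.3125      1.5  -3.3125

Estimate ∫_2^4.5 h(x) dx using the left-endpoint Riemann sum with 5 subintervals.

10.625

Δx = 0.5.
Sum = 0.5·[4.5 + 5.4375 + 5.5 + 4.3125 + 1.5] = 10.625.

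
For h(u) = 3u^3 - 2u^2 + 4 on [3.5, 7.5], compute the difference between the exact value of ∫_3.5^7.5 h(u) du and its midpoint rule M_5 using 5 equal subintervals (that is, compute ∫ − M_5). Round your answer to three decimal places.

Exact integral: ∫_3.5^7.5 h(u) du ≈ 2023.83333.
M_5 = 2013.7.
Error ≈ 2023.83333 − 2013.7 ≈ 10.133.

10.133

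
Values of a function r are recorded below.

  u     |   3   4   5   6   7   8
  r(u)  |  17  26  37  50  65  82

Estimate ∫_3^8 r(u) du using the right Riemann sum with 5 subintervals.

Δu = 1.
Sum = 1·[26 + 37 + 50 + 65 + 82] = 260.

260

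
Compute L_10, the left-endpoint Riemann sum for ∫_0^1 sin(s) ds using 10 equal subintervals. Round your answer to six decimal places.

0.417241

Δs = (1 − 0)/10 = 0.1.
Left endpoints: 0, 0.1, 0.2, 0.3, 0.4, 0.5, 0.6, 0.7, 0.8, 0.9.
f(0) ≈ 0.000000, f(0.1) ≈ 0.099833, f(0.2) ≈ 0.198669, f(0.3) ≈ 0.295520, f(0.4) ≈ 0.389418, f(0.5) ≈ 0.479426, f(0.6) ≈ 0.564642, f(0.7) ≈ 0.644218, f(0.8) ≈ 0.717356, f(0.9) ≈ 0.783327.
Sum = Δs · [f(0) + f(0.1) + f(0.2) + ...].
Sum ≈ 0.417241.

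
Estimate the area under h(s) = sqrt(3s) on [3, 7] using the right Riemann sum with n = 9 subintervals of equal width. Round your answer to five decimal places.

15.73420

Δs = (7 − 3)/9 = 4/9.
Right endpoints: 31/9, 35/9, 13/3, 43/9, 47/9, 17/3, 55/9, 59/9, 7.
h(31/9) ≈ 3.21455, h(35/9) ≈ 3.41565, h(13/3) ≈ 3.60555, h(43/9) ≈ 3.78594, h(47/9) ≈ 3.95811, h(17/3) ≈ 4.12311, h(55/9) ≈ 4.28174, h(59/9) ≈ 4.43471, h(7) ≈ 4.58258.
Sum = Δs · [h(31/9) + h(35/9) + h(13/3) + ...].
Sum ≈ 15.73420.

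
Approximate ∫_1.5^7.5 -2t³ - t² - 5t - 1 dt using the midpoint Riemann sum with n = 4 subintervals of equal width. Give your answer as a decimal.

Δt = (7.5 − 1.5)/4 = 1.5.
Midpoints: 2.25, 3.75, 5.25, 6.75.
f(2.25) = -40.09375, f(3.75) = -139.28125, f(5.25) = -344.21875, f(6.75) = -695.40625.
Sum = Δt · [f(2.25) + f(3.75) + f(5.25) + f(6.75)].
Sum = -1828.5.

-1828.5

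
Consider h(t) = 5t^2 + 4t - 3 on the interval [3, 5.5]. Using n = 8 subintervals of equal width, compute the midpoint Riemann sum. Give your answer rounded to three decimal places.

Δt = (5.5 − 3)/8 = 0.3125.
Midpoints: 3.15625, 3.46875, 3.78125, 4.09375, 4.40625, 4.71875, 5.03125, 5.34375.
h(3.15625) = 60861/1024, h(3.46875) = 72741/1024, h(3.78125) = 85621/1024, h(4.09375) = 99501/1024, h(4.40625) = 114381/1024, h(4.71875) = 130261/1024, h(5.03125) = 147141/1024, h(5.34375) = 165021/1024.
Sum = Δt · [h(3.15625) + h(3.46875) + h(3.78125) + ...].
Sum ≈ 267.190.

267.190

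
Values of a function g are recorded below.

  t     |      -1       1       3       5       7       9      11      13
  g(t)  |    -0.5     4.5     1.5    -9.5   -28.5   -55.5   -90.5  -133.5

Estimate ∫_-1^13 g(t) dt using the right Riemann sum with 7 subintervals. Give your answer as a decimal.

-623

Δt = 2.
Sum = 2·[4.5 + 1.5 + (-9.5) + (-28.5) + (-55.5) + (-90.5) + (-133.5)] = -623.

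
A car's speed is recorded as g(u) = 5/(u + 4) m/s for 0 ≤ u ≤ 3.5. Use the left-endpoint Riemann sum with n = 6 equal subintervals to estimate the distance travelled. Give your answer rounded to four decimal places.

3.3195

Δu = (3.5 − 0)/6 = 7/12.
Left endpoints: 0, 7/12, 7/6, 1.75, 7/3, 35/12.
g(0) = 1.25, g(7/12) = 12/11, g(7/6) = 30/31, g(1.75) = 20/23, g(7/3) = 15/19, g(35/12) = 60/83.
Sum = Δu · [g(0) + g(7/12) + g(7/6) + ...].
Sum ≈ 3.3195.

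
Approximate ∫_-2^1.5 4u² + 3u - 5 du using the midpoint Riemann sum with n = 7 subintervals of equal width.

-5.25

Δu = (1.5 − (-2))/7 = 0.5.
Midpoints: -1.75, -1.25, -0.75, -0.25, 0.25, 0.75, 1.25.
f(-1.75) = 2, f(-1.25) = -2.5, f(-0.75) = -5, f(-0.25) = -5.5, f(0.25) = -4, f(0.75) = -0.5, f(1.25) = 5.
Sum = Δu · [f(-1.75) + f(-1.25) + f(-0.75) + ...].
Sum = -5.25.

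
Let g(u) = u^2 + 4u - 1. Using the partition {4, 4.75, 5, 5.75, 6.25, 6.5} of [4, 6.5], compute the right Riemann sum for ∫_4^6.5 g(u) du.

131.0625

Subinterval widths: 0.75, 0.25, 0.75, 0.5, 0.25.
Right endpoints: 4.75, 5, 5.75, 6.25, 6.5.
g(4.75) = 40.5625, g(5) = 44, g(5.75) = 55.0625, g(6.25) = 63.0625, g(6.5) = 67.25.
Sum = Σ Δu_i · g(u_i).
Sum = 131.0625.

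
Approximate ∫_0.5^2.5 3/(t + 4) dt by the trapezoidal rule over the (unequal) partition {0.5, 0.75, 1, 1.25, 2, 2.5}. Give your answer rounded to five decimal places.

Subinterval widths: 0.25, 0.25, 0.25, 0.75, 0.5.
f(0.5) = 2/3, f(0.75) = 12/19, f(1) = 0.6, f(1.25) = 4/7, f(2) = 0.5, f(2.5) = 6/13.
On each subinterval the trapezoid contributes (Δt_i/2)·[f(t_{i-1}) + f(t_i)].
Sum ≈ 1.10483.

1.10483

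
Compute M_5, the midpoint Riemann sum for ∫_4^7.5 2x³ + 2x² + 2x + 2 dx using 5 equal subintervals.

1734.648125

Δx = (7.5 − 4)/5 = 0.7.
Midpoints: 4.35, 5.05, 5.75, 6.45, 7.15.
f(4.35) = 213.17075, f(5.05) = 320.68025, f(5.75) = 459.84375, f(6.45) = 634.77725, f(7.15) = 849.59675.
Sum = Δx · [f(4.35) + f(5.05) + f(5.75) + f(6.45) + f(7.15)].
Sum = 1734.648125.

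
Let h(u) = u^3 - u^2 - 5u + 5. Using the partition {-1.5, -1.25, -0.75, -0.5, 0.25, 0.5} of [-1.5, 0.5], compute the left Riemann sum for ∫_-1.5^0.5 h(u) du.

13.796875

Subinterval widths: 0.25, 0.5, 0.25, 0.75, 0.25.
Left endpoints: -1.5, -1.25, -0.75, -0.5, 0.25.
h(-1.5) = 6.875, h(-1.25) = 7.734375, h(-0.75) = 7.765625, h(-0.5) = 7.125, h(0.25) = 3.703125.
Sum = Σ Δu_i · h(u_i).
Sum = 13.796875.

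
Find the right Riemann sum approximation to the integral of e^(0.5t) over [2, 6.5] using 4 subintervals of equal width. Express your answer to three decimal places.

Δt = (6.5 − 2)/4 = 1.125.
Right endpoints: 3.125, 4.25, 5.375, 6.5.
f(3.125) ≈ 4.771, f(4.25) ≈ 8.373, f(5.375) ≈ 14.695, f(6.5) ≈ 25.790.
Sum = Δt · [f(3.125) + f(4.25) + f(5.375) + f(6.5)].
Sum ≈ 60.332.

60.332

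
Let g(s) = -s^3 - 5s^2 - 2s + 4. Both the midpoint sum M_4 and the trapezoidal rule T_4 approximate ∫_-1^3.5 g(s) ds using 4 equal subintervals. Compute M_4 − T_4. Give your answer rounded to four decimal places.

M_4 ≈ -99.487793.
T_4 ≈ -111.946289.
M_4 − T_4 ≈ 12.4585.

12.4585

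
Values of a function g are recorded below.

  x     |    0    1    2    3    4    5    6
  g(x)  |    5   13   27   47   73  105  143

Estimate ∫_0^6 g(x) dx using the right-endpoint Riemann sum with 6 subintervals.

Δx = 1.
Sum = 1·[13 + 27 + 47 + 73 + 105 + 143] = 408.

408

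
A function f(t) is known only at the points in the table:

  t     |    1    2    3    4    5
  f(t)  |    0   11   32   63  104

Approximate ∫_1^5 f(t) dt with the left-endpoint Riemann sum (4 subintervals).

106

Δt = 1.
Sum = 1·[0 + 11 + 32 + 63] = 106.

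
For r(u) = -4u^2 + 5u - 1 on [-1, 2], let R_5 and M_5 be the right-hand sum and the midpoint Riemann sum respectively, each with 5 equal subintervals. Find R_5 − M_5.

-0.18

R_5 = -7.32.
M_5 = -7.14.
R_5 − M_5 = -0.18.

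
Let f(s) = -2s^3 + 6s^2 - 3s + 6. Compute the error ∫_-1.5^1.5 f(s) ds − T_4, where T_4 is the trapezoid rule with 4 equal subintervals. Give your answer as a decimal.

-1.6875

Exact integral: ∫_-1.5^1.5 f(s) ds = 31.5.
T_4 = 33.1875.
Error = 31.5 − 33.1875 = -1.6875.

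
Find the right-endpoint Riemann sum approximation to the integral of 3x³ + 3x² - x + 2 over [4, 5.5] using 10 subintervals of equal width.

Δx = (5.5 − 4)/10 = 0.15.
Right endpoints: 4.15, 4.3, 4.45, 4.6, 4.75, 4.9, 5.05, 5.2, 5.35, 5.5.
f(4.15) = 263.937625, f(4.3) = 291.691, f(4.45) = 321.320875, f(4.6) = 352.888, f(4.75) = 386.453125, f(4.9) = 422.077, f(5.05) = 459.820375, f(5.2) = 499.744, f(5.35) = 541.908625, f(5.5) = 586.375.
Sum = Δx · [f(4.15) + f(4.3) + f(4.45) + ...].
Sum = 618.93234375.

618.93234375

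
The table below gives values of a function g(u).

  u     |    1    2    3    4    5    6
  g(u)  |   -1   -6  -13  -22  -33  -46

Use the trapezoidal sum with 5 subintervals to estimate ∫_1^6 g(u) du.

Δu = 1.
T_5 = (1/2)·[(-1) + 2·(-6) + 2·(-13) + 2·(-22) + 2·(-33) + (-46)] = -97.5.

-97.5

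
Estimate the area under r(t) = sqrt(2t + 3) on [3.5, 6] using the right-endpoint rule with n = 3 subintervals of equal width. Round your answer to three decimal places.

9.117

Δt = (6 − 3.5)/3 = 5/6.
Right endpoints: 13/3, 31/6, 6.
r(13/3) ≈ 3.416, r(31/6) ≈ 3.651, r(6) ≈ 3.873.
Sum = Δt · [r(13/3) + r(31/6) + r(6)].
Sum ≈ 9.117.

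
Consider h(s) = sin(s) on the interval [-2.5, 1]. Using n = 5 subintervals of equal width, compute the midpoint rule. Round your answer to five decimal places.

Δs = (1 − (-2.5))/5 = 0.7.
Midpoints: -2.15, -1.45, -0.75, -0.05, 0.65.
h(-2.15) ≈ -0.83690, h(-1.45) ≈ -0.99271, h(-0.75) ≈ -0.68164, h(-0.05) ≈ -0.04998, h(0.65) ≈ 0.60519.
Sum = Δs · [h(-2.15) + h(-1.45) + h(-0.75) + h(-0.05) + h(0.65)].
Sum ≈ -1.36923.

-1.36923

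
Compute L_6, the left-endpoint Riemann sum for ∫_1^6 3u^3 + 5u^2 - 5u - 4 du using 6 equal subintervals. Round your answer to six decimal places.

Δu = (6 − 1)/6 = 5/6.
Left endpoints: 1, 11/6, 8/3, 3.5, 13/3, 31/6.
f(1) = -1, f(11/6) = 22.125, f(8/3) = 676/9, f(3.5) = 168.375, f(13/3) = 937/3, f(31/6) = 37253/72.
Sum = Δu · [f(1) + f(11/6) + f(8/3) + ...].
Sum ≈ 911.956019.

911.956019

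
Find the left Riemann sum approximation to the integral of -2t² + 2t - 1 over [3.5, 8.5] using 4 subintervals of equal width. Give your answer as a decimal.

-259.6875

Δt = (8.5 − 3.5)/4 = 1.25.
Left endpoints: 3.5, 4.75, 6, 7.25.
f(3.5) = -18.5, f(4.75) = -36.625, f(6) = -61, f(7.25) = -91.625.
Sum = Δt · [f(3.5) + f(4.75) + f(6) + f(7.25)].
Sum = -259.6875.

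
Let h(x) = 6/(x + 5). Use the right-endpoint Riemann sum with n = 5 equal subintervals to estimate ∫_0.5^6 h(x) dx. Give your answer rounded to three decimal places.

3.874

Δx = (6 − 0.5)/5 = 1.1.
Right endpoints: 1.6, 2.7, 3.8, 4.9, 6.
h(1.6) = 10/11, h(2.7) = 60/77, h(3.8) = 15/22, h(4.9) = 20/33, h(6) = 6/11.
Sum = Δx · [h(1.6) + h(2.7) + h(3.8) + h(4.9) + h(6)].
Sum ≈ 3.874.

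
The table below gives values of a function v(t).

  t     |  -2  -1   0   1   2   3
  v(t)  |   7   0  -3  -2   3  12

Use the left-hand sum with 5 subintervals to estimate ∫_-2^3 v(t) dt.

Δt = 1.
Sum = 1·[7 + 0 + (-3) + (-2) + 3] = 5.

5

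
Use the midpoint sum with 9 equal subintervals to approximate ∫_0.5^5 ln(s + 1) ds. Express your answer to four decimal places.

Δs = (5 − 0.5)/9 = 0.5.
Midpoints: 0.75, 1.25, 1.75, 2.25, 2.75, 3.25, 3.75, 4.25, 4.75.
f(0.75) ≈ 0.5596, f(1.25) ≈ 0.8109, f(1.75) ≈ 1.0116, f(2.25) ≈ 1.1787, f(2.75) ≈ 1.3218, f(3.25) ≈ 1.4469, f(3.75) ≈ 1.5581, f(4.25) ≈ 1.6582, f(4.75) ≈ 1.7492.
Sum = Δs · [f(0.75) + f(1.25) + f(1.75) + ...].
Sum ≈ 5.6475.

5.6475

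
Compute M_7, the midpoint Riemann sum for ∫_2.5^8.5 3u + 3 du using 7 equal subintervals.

Δu = (8.5 − 2.5)/7 = 6/7.
Midpoints: 41/14, 53/14, 65/14, 5.5, 89/14, 101/14, 113/14.
f(41/14) = 165/14, f(53/14) = 201/14, f(65/14) = 237/14, f(5.5) = 19.5, f(89/14) = 309/14, f(101/14) = 345/14, f(113/14) = 381/14.
Sum = Δu · [f(41/14) + f(53/14) + f(65/14) + ...].
Sum = 117.

117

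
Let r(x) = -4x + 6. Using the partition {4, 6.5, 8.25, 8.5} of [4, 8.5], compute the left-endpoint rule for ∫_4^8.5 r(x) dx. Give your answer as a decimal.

-66.75

Subinterval widths: 2.5, 1.75, 0.25.
Left endpoints: 4, 6.5, 8.25.
r(4) = -10, r(6.5) = -20, r(8.25) = -27.
Sum = Σ Δx_i · r(x_i).
Sum = -66.75.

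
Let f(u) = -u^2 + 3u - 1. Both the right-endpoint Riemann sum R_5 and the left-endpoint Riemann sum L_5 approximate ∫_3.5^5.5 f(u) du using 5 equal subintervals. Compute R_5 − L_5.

-4.8

R_5 = -18.62.
L_5 = -13.82.
R_5 − L_5 = -4.8.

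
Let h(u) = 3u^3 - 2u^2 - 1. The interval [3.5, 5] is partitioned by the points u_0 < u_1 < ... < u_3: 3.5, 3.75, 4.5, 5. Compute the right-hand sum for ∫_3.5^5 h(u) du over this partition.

Subinterval widths: 0.25, 0.75, 0.5.
Right endpoints: 3.75, 4.5, 5.
h(3.75) = 129.078125, h(4.5) = 231.875, h(5) = 324.
Sum = Σ Δu_i · h(u_i).
Sum = 368.17578125.

368.17578125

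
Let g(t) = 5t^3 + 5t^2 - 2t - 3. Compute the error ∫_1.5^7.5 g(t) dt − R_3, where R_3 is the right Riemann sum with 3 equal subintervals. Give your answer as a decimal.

Exact integral: ∫_1.5^7.5 g(t) dt = 4574.25.
R_3 = 7214.75.
Error = 4574.25 − 7214.75 = -2640.5.

-2640.5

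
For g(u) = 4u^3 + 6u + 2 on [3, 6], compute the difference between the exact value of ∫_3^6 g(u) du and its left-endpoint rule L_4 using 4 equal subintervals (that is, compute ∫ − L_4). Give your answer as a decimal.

Exact integral: ∫_3^6 g(u) du = 1302.
L_4 = 1026.9375.
Error = 1302 − 1026.9375 = 275.0625.

275.0625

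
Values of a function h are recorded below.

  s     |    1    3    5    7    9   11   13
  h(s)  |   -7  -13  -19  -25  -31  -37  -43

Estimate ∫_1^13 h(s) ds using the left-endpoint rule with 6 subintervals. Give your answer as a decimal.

Δs = 2.
Sum = 2·[(-7) + (-13) + (-19) + (-25) + (-31) + (-37)] = -264.

-264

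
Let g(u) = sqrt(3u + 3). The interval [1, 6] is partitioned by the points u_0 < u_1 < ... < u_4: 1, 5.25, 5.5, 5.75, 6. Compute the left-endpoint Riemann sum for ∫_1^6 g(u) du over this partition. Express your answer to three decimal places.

13.722

Subinterval widths: 4.25, 0.25, 0.25, 0.25.
Left endpoints: 1, 5.25, 5.5, 5.75.
g(1) ≈ 2.449, g(5.25) ≈ 4.330, g(5.5) ≈ 4.416, g(5.75) ≈ 4.500.
Sum = Σ Δu_i · g(u_i).
Sum ≈ 13.722.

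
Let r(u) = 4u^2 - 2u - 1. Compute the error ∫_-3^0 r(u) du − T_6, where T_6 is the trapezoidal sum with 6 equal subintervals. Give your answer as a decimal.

Exact integral: ∫_-3^0 r(u) du = 42.
T_6 = 42.5.
Error = 42 − 42.5 = -0.5.

-0.5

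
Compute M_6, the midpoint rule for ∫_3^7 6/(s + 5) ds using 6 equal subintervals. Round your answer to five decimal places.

2.43183

Δs = (7 − 3)/6 = 2/3.
Midpoints: 10/3, 4, 14/3, 16/3, 6, 20/3.
f(10/3) = 0.72, f(4) = 2/3, f(14/3) = 18/29, f(16/3) = 18/31, f(6) = 6/11, f(20/3) = 18/35.
Sum = Δs · [f(10/3) + f(4) + f(14/3) + ...].
Sum ≈ 2.43183.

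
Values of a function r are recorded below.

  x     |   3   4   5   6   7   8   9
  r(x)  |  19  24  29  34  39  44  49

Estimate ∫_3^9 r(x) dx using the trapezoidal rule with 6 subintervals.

Δx = 1.
T_6 = (1/2)·[19 + 2·24 + 2·29 + 2·34 + 2·39 + 2·44 + 49] = 204.

204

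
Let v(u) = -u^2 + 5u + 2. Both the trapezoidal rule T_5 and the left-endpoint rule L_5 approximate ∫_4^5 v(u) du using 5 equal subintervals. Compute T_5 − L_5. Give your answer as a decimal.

T_5 = 4.16.
L_5 = 4.56.
T_5 − L_5 = -0.4.

-0.4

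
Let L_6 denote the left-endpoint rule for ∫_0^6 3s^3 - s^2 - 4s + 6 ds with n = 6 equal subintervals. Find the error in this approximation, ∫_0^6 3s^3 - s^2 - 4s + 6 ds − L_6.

Exact integral: ∫_0^6 f(s) ds = 864.
L_6 = 596.
Error = 864 − 596 = 268.

268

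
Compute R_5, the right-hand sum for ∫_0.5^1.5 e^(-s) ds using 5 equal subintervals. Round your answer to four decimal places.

0.3463

Δs = (1.5 − 0.5)/5 = 0.2.
Right endpoints: 0.7, 0.9, 1.1, 1.3, 1.5.
f(0.7) ≈ 0.4966, f(0.9) ≈ 0.4066, f(1.1) ≈ 0.3329, f(1.3) ≈ 0.2725, f(1.5) ≈ 0.2231.
Sum = Δs · [f(0.7) + f(0.9) + f(1.1) + f(1.3) + f(1.5)].
Sum ≈ 0.3463.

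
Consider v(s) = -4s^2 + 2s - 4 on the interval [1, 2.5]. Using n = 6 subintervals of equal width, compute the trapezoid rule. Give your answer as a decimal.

Δs = (2.5 − 1)/6 = 0.25.
v(1) = -6, v(1.25) = -7.75, v(1.5) = -10, v(1.75) = -12.75, v(2) = -16, v(2.25) = -19.75, v(2.5) = -24.
T_6 = (Δs/2)·[v(s_0) + 2v(s_1) + ... + 2v(s_{5}) + v(s_6)].
Sum = -20.3125.

-20.3125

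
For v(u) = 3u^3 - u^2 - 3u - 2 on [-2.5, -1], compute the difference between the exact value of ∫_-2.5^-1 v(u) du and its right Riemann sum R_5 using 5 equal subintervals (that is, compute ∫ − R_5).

-6.316875

Exact integral: ∫_-2.5^-1 v(u) du = -28.546875.
R_5 = -22.23.
Error = -28.546875 − (-22.23) = -6.316875.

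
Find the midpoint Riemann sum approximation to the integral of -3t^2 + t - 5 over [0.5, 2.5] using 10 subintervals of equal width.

Δt = (2.5 − 0.5)/10 = 0.2.
Midpoints: 0.6, 0.8, 1, 1.2, 1.4, 1.6, 1.8, 2, 2.2, 2.4.
f(0.6) = -5.48, f(0.8) = -6.12, f(1) = -7, f(1.2) = -8.12, f(1.4) = -9.48, f(1.6) = -11.08, f(1.8) = -12.92, f(2) = -15, f(2.2) = -17.32, f(2.4) = -19.88.
Sum = Δt · [f(0.6) + f(0.8) + f(1) + ...].
Sum = -22.48.

-22.48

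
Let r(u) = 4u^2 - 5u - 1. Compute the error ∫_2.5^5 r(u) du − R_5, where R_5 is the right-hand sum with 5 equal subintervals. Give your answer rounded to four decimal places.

-16.0417

Exact integral: ∫_2.5^5 r(u) du ≈ 96.458333.
R_5 = 112.5.
Error ≈ 96.458333 − 112.5 ≈ -16.0417.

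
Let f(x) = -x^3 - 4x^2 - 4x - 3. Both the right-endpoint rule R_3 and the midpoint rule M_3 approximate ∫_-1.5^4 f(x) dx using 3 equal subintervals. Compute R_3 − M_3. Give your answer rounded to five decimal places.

-168.16059

R_3 ≈ -352.7893519.
M_3 ≈ -184.6287616.
R_3 − M_3 ≈ -168.16059.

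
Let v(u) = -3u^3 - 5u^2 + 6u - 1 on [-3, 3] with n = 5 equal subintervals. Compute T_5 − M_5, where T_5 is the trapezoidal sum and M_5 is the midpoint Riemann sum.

-10.8

T_5 = -103.2.
M_5 = -92.4.
T_5 − M_5 = -10.8.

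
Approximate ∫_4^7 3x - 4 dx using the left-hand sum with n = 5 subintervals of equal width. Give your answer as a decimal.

34.8

Δx = (7 − 4)/5 = 0.6.
Left endpoints: 4, 4.6, 5.2, 5.8, 6.4.
f(4) = 8, f(4.6) = 9.8, f(5.2) = 11.6, f(5.8) = 13.4, f(6.4) = 15.2.
Sum = Δx · [f(4) + f(4.6) + f(5.2) + f(5.8) + f(6.4)].
Sum = 34.8.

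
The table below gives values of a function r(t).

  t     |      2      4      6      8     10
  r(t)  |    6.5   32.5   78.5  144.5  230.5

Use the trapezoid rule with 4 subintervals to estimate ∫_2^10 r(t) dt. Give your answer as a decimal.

Δt = 2.
T_4 = (2/2)·[6.5 + 2·32.5 + 2·78.5 + 2·144.5 + 230.5] = 748.

748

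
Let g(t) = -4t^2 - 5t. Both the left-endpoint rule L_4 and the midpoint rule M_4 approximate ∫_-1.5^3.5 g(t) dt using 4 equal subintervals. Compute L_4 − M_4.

L_4 = -51.25.
M_4 = -84.0625.
L_4 − M_4 = 32.8125.

32.8125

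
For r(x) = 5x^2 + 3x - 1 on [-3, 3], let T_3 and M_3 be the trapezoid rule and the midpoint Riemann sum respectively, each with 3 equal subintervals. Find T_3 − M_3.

T_3 = 104.
M_3 = 74.
T_3 − M_3 = 30.

30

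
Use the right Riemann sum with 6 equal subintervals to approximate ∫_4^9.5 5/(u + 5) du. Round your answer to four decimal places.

2.2907

Δu = (9.5 − 4)/6 = 11/12.
Right endpoints: 59/12, 35/6, 6.75, 23/3, 103/12, 9.5.
f(59/12) = 60/119, f(35/6) = 6/13, f(6.75) = 20/47, f(23/3) = 15/38, f(103/12) = 60/163, f(9.5) = 10/29.
Sum = Δu · [f(59/12) + f(35/6) + f(6.75) + ...].
Sum ≈ 2.2907.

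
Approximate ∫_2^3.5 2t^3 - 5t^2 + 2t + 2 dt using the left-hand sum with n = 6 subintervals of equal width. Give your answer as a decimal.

Δt = (3.5 − 2)/6 = 0.25.
Left endpoints: 2, 2.25, 2.5, 2.75, 3, 3.25.
f(2) = 2, f(2.25) = 3.96875, f(2.5) = 7, f(2.75) = 11.28125, f(3) = 17, f(3.25) = 24.34375.
Sum = Δt · [f(2) + f(2.25) + f(2.5) + ...].
Sum = 16.3984375.

16.3984375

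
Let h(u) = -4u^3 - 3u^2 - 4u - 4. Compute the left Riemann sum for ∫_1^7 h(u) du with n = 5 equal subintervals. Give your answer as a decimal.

-2013.84

Δu = (7 − 1)/5 = 1.2.
Left endpoints: 1, 2.2, 3.4, 4.6, 5.8.
h(1) = -15, h(2.2) = -69.912, h(3.4) = -209.496, h(4.6) = -475.224, h(5.8) = -908.568.
Sum = Δu · [h(1) + h(2.2) + h(3.4) + h(4.6) + h(5.8)].
Sum = -2013.84.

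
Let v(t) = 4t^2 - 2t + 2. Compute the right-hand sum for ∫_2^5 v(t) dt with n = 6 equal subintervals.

161

Δt = (5 − 2)/6 = 0.5.
Right endpoints: 2.5, 3, 3.5, 4, 4.5, 5.
v(2.5) = 22, v(3) = 32, v(3.5) = 44, v(4) = 58, v(4.5) = 74, v(5) = 92.
Sum = Δt · [v(2.5) + v(3) + v(3.5) + ...].
Sum = 161.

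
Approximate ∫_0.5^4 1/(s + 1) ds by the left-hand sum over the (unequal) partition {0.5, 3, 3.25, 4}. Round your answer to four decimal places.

Subinterval widths: 2.5, 0.25, 0.75.
Left endpoints: 0.5, 3, 3.25.
f(0.5) = 2/3, f(3) = 0.25, f(3.25) = 4/17.
Sum = Σ Δs_i · f(s_i).
Sum ≈ 1.9056.

1.9056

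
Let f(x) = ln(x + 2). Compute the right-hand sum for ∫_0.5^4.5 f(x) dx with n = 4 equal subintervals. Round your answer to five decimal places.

6.33339

Δx = (4.5 − 0.5)/4 = 1.
Right endpoints: 1.5, 2.5, 3.5, 4.5.
f(1.5) ≈ 1.25276, f(2.5) ≈ 1.50408, f(3.5) ≈ 1.70475, f(4.5) ≈ 1.87180.
Sum = Δx · [f(1.5) + f(2.5) + f(3.5) + f(4.5)].
Sum ≈ 6.33339.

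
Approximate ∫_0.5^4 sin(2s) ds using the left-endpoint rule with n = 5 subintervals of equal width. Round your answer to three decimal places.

0.233

Δs = (4 − 0.5)/5 = 0.7.
Left endpoints: 0.5, 1.2, 1.9, 2.6, 3.3.
f(0.5) ≈ 0.841, f(1.2) ≈ 0.675, f(1.9) ≈ -0.612, f(2.6) ≈ -0.883, f(3.3) ≈ 0.312.
Sum = Δs · [f(0.5) + f(1.2) + f(1.9) + f(2.6) + f(3.3)].
Sum ≈ 0.233.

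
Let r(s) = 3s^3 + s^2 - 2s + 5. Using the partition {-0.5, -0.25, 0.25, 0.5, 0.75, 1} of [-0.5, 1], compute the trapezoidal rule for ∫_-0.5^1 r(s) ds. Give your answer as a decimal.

7.89453125

Subinterval widths: 0.25, 0.5, 0.25, 0.25, 0.25.
r(-0.5) = 5.875, r(-0.25) = 5.515625, r(0.25) = 4.609375, r(0.5) = 4.625, r(0.75) = 5.328125, r(1) = 7.
On each subinterval the trapezoid contributes (Δs_i/2)·[r(s_{i-1}) + r(s_i)].
Sum = 7.89453125.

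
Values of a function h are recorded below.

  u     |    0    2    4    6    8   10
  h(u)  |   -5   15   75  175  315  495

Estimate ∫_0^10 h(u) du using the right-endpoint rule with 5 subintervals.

Δu = 2.
Sum = 2·[15 + 75 + 175 + 315 + 495] = 2150.

2150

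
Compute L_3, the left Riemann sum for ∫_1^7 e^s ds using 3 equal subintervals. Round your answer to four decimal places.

Δs = (7 − 1)/3 = 2.
Left endpoints: 1, 3, 5.
f(1) ≈ 2.7183, f(3) ≈ 20.0855, f(5) ≈ 148.4132.
Sum = Δs · [f(1) + f(3) + f(5)].
Sum ≈ 342.4340.

342.4340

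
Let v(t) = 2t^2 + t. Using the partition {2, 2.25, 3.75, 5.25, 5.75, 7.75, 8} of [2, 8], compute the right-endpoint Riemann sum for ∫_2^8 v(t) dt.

467.15625

Subinterval widths: 0.25, 1.5, 1.5, 0.5, 2, 0.25.
Right endpoints: 2.25, 3.75, 5.25, 5.75, 7.75, 8.
v(2.25) = 12.375, v(3.75) = 31.875, v(5.25) = 60.375, v(5.75) = 71.875, v(7.75) = 127.875, v(8) = 136.
Sum = Σ Δt_i · v(t_i).
Sum = 467.15625.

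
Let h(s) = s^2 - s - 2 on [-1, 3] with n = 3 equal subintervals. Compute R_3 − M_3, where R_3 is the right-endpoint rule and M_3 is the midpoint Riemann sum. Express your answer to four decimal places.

R_3 ≈ 1.185185.
M_3 ≈ -3.259259.
R_3 − M_3 ≈ 4.4444.

4.4444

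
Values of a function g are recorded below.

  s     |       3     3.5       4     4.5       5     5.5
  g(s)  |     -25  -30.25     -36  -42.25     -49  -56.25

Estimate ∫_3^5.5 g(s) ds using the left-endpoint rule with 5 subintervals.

Δs = 0.5.
Sum = 0.5·[(-25) + (-30.25) + (-36) + (-42.25) + (-49)] = -91.25.

-91.25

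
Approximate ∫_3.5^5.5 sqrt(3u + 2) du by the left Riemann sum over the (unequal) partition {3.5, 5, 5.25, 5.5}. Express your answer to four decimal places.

7.3873

Subinterval widths: 1.5, 0.25, 0.25.
Left endpoints: 3.5, 5, 5.25.
f(3.5) ≈ 3.5355, f(5) ≈ 4.1231, f(5.25) ≈ 4.2131.
Sum = Σ Δu_i · f(u_i).
Sum ≈ 7.3873.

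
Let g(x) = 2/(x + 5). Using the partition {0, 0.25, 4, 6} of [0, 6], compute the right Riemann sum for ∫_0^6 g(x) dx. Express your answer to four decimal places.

1.2922

Subinterval widths: 0.25, 3.75, 2.
Right endpoints: 0.25, 4, 6.
g(0.25) = 8/21, g(4) = 2/9, g(6) = 2/11.
Sum = Σ Δx_i · g(x_i).
Sum ≈ 1.2922.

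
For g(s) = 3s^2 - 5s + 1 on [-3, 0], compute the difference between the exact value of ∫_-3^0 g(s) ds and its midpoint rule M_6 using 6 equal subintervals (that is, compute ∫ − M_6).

Exact integral: ∫_-3^0 g(s) ds = 52.5.
M_6 = 52.3125.
Error = 52.5 − 52.3125 = 0.1875.

0.1875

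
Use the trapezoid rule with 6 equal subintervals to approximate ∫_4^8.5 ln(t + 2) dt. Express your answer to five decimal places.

9.43554

Δt = (8.5 − 4)/6 = 0.75.
f(4) ≈ 1.79176, f(4.75) ≈ 1.90954, f(5.5) ≈ 2.01490, f(6.25) ≈ 2.11021, f(7) ≈ 2.19722, f(7.75) ≈ 2.27727, f(8.5) ≈ 2.35138.
T_6 = (Δt/2)·[f(t_0) + 2f(t_1) + ... + 2f(t_{5}) + f(t_6)].
Sum ≈ 9.43554.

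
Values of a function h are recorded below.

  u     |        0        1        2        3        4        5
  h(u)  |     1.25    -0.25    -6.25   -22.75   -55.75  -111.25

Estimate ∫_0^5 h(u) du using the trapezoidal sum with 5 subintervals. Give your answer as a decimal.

Δu = 1.
T_5 = (1/2)·[1.25 + 2·(-0.25) + 2·(-6.25) + 2·(-22.75) + 2·(-55.75) + (-111.25)] = -140.

-140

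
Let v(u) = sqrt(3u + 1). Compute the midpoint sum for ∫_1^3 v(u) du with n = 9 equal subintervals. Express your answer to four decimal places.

5.2501

Δu = (3 − 1)/9 = 2/9.
Midpoints: 10/9, 4/3, 14/9, 16/9, 2, 20/9, 22/9, 8/3, 26/9.
v(10/9) ≈ 2.0817, v(4/3) ≈ 2.2361, v(14/9) ≈ 2.3805, v(16/9) ≈ 2.5166, v(2) ≈ 2.6458, v(20/9) ≈ 2.7689, v(22/9) ≈ 2.8868, v(8/3) ≈ 3.0000, v(26/9) ≈ 3.1091.
Sum = Δu · [v(10/9) + v(4/3) + v(14/9) + ...].
Sum ≈ 5.2501.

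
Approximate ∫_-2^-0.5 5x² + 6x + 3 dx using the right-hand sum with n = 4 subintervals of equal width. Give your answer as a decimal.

Δx = (-0.5 − (-2))/4 = 0.375.
Right endpoints: -1.625, -1.25, -0.875, -0.5.
f(-1.625) = 6.453125, f(-1.25) = 3.3125, f(-0.875) = 1.578125, f(-0.5) = 1.25.
Sum = Δx · [f(-1.625) + f(-1.25) + f(-0.875) + f(-0.5)].
Sum = 4.72265625.

4.72265625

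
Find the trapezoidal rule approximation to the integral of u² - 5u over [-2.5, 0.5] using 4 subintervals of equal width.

20.53125

Δu = (0.5 − (-2.5))/4 = 0.75.
f(-2.5) = 18.75, f(-1.75) = 11.8125, f(-1) = 6, f(-0.25) = 1.3125, f(0.5) = -2.25.
T_4 = (Δu/2)·[f(u_0) + 2f(u_1) + 2f(u_2) + 2f(u_3) + f(u_4)].
Sum = 20.53125.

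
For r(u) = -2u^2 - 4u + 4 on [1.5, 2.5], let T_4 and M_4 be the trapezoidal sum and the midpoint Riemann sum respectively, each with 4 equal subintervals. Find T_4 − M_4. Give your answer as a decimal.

-0.03125

T_4 = -12.1875.
M_4 = -12.15625.
T_4 − M_4 = -0.03125.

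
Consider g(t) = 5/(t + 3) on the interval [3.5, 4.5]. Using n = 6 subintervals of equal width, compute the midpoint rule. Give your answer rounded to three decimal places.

0.715

Δt = (4.5 − 3.5)/6 = 1/6.
Midpoints: 43/12, 3.75, 47/12, 49/12, 4.25, 53/12.
g(43/12) = 60/79, g(3.75) = 20/27, g(47/12) = 60/83, g(49/12) = 12/17, g(4.25) = 20/29, g(53/12) = 60/89.
Sum = Δt · [g(43/12) + g(3.75) + g(47/12) + ...].
Sum ≈ 0.715.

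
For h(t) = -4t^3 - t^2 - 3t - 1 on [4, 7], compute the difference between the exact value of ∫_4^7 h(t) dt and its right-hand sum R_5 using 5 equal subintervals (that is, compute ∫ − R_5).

Exact integral: ∫_4^7 h(t) dt = -2290.5.
R_5 = -2649.96.
Error = -2290.5 − (-2649.96) = 359.46.

359.46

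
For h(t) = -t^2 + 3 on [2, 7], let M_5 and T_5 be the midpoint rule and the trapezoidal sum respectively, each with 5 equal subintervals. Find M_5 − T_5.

1.25

M_5 = -96.25.
T_5 = -97.5.
M_5 − T_5 = 1.25.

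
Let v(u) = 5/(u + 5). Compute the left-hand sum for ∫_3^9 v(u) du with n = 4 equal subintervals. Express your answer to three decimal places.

Δu = (9 − 3)/4 = 1.5.
Left endpoints: 3, 4.5, 6, 7.5.
v(3) = 0.625, v(4.5) = 10/19, v(6) = 5/11, v(7.5) = 0.4.
Sum = Δu · [v(3) + v(4.5) + v(6) + v(7.5)].
Sum ≈ 3.009.

3.009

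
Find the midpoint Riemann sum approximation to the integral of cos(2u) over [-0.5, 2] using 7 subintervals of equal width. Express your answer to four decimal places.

Δu = (2 − (-0.5))/7 = 5/14.
Midpoints: -9/28, 1/28, 11/28, 0.75, 31/28, 41/28, 51/28.
f(-9/28) ≈ 0.8004, f(1/28) ≈ 0.9975, f(11/28) ≈ 0.7069, f(0.75) ≈ 0.0707, f(31/28) ≈ -0.6000, f(41/28) ≈ -0.9774, f(51/28) ≈ -0.8770.
Sum = Δu · [f(-9/28) + f(1/28) + f(11/28) + ...].
Sum ≈ 0.0432.

0.0432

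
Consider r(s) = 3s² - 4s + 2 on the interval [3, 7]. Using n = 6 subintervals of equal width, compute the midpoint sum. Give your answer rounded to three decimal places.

243.556

Δs = (7 − 3)/6 = 2/3.
Midpoints: 10/3, 4, 14/3, 16/3, 6, 20/3.
r(10/3) = 22, r(4) = 34, r(14/3) = 146/3, r(16/3) = 66, r(6) = 86, r(20/3) = 326/3.
Sum = Δs · [r(10/3) + r(4) + r(14/3) + ...].
Sum ≈ 243.556.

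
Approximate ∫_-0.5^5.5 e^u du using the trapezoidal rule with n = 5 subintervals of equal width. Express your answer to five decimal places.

Δu = (5.5 − (-0.5))/5 = 1.2.
f(-0.5) ≈ 0.60653, f(0.7) ≈ 2.01375, f(1.9) ≈ 6.68589, f(3.1) ≈ 22.19795, f(4.3) ≈ 73.69979, f(5.5) ≈ 244.69193.
T_5 = (Δu/2)·[f(u_0) + 2f(u_1) + ... + 2f(u_{4}) + f(u_5)].
Sum ≈ 272.69595.

272.69595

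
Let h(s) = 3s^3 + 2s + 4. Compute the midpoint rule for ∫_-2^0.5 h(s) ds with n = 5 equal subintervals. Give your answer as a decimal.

Δs = (0.5 − (-2))/5 = 0.5.
Midpoints: -1.75, -1.25, -0.75, -0.25, 0.25.
h(-1.75) = -15.578125, h(-1.25) = -4.359375, h(-0.75) = 1.234375, h(-0.25) = 3.453125, h(0.25) = 4.546875.
Sum = Δs · [h(-1.75) + h(-1.25) + h(-0.75) + h(-0.25) + h(0.25)].
Sum = -5.3515625.

-5.3515625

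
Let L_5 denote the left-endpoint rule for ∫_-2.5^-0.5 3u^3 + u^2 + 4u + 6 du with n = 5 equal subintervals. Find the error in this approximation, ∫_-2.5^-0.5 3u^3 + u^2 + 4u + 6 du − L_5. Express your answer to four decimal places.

Exact integral: ∫_-2.5^-0.5 f(u) du ≈ -24.083333.
L_5 = -34.45.
Error ≈ -24.083333 − (-34.45) ≈ 10.3667.

10.3667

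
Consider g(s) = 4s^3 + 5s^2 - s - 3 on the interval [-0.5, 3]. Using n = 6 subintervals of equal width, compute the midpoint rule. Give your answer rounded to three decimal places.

Δs = (3 − (-0.5))/6 = 7/12.
Midpoints: -5/24, 0.375, 23/24, 37/24, 2.125, 65/24.
g(-5/24) = -9023/3456, g(0.375) = -2.4609375, g(23/24) = 14357/3456, g(37/24) = 76027/3456, g(2.125) = 55.8359375, g(65/24) = 381647/3456.
Sum = Δs · [g(-5/24) + g(0.375) + g(23/24) + ...].
Sum ≈ 109.286.

109.286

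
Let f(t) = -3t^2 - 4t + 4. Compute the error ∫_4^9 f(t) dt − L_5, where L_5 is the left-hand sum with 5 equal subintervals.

Exact integral: ∫_4^9 f(t) dt = -775.
L_5 = -670.
Error = -775 − (-670) = -105.

-105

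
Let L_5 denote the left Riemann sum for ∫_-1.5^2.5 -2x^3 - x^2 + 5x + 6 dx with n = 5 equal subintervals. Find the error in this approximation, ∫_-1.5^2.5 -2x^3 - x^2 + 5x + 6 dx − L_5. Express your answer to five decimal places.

-7.09333

Exact integral: ∫_-1.5^2.5 f(x) dx ≈ 10.6666667.
L_5 = 17.76.
Error ≈ 10.6666667 − 17.76 ≈ -7.09333.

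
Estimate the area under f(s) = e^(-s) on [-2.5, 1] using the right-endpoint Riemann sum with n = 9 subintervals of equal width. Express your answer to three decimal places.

Δs = (1 − (-2.5))/9 = 7/18.
Right endpoints: -19/9, -31/18, -4/3, -17/18, -5/9, -1/6, 2/9, 11/18, 1.
f(-19/9) ≈ 8.257, f(-31/18) ≈ 5.597, f(-4/3) ≈ 3.794, f(-17/18) ≈ 2.571, f(-5/9) ≈ 1.743, f(-1/6) ≈ 1.181, f(2/9) ≈ 0.801, f(11/18) ≈ 0.543, f(1) ≈ 0.368.
Sum = Δs · [f(-19/9) + f(-31/18) + f(-4/3) + ...].
Sum ≈ 9.666.

9.666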